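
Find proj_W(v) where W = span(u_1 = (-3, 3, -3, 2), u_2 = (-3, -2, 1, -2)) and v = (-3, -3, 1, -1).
proj_W(v) = (-780/271, -565/271, 296/271, -556/271)

Set up U = [u_1 | ... | u_2] ∈ R^(4×2). The projector onto W = col(U) is P = U (U^T U)^(-1) U^T.
Compute U^T U =
  [31, -4]
  [-4, 18],
and U^T v = (-5, 18).
Solve U^T U · c = U^T v for the coefficients: c = (-9/271, 269/271). The projection is proj_W(v) = U c.
Check: (v - proj_W(v)) · u_1 = 0  (should be 0).
Check: (v - proj_W(v)) · u_2 = 0  (should be 0).
Result: proj_W(v) = (-780/271, -565/271, 296/271, -556/271).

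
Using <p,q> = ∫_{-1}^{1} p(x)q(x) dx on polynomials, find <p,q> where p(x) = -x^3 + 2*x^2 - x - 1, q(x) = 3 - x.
<p,q> = -14/15

Expand the product: p(x)·q(x) = x^4 - 5*x^3 + 7*x^2 - 2*x - 3.
∫_{-1}^{1} of each monomial x^k gives [2/(k+1) if k even, 0 if k odd]. Integrating term-by-term (or equivalently evaluating the antiderivative F(x) = x^5/5 - 5*x^4/4 + 7*x^3/3 - x^2 - 3*x at the endpoints):
  F(1) − F(−1) = -163/60 − (-107/60) = -14/15.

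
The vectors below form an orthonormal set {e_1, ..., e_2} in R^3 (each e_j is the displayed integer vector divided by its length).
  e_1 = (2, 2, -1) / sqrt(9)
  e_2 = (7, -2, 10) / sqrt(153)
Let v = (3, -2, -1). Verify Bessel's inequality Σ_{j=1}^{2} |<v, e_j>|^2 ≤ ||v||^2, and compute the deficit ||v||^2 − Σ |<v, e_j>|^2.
Σ |<v, e_j>|^2 = 42/17; ||v||^2 = 14; deficit = 196/17

Write each e_j = u_j / sqrt(<u_j, u_j>) where u_j is the displayed integer vector. Then <v, e_j> = <v, u_j> / sqrt(<u_j, u_j>), so |<v, e_j>|^2 = <v, u_j>^2 / <u_j, u_j>.
Coefficients: <v, e_1> = 3/sqrt(9), <v, e_2> = 15/sqrt(153).
Square and sum: Σ |<v, e_j>|^2 = 42/17.
Compute ||v||^2 = v·v = 14.
Deficit = 14 − 42/17 = 196/17 ≥ 0, confirming Bessel's inequality. (The deficit equals ||v − Σ <v,e_j> e_j||^2, the squared distance from v to span{e_j}.)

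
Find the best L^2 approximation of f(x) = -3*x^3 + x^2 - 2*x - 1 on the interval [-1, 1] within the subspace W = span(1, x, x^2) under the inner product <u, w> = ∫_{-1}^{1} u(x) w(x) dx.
g(x) = x^2 - 19*x/5 - 1

The best approximation g ∈ W is the orthogonal projection of f onto W. Writing g = a_0 + a_1 x + a_2 x^2, the coefficients solve the normal equations G · a = b where
  G_{ij} = <φ_i, φ_j> and b_i = <f, φ_i>, with φ_0 = 1, φ_1 = x, φ_2 = x^2.
G =
  [2, 0, 2/3]
  [0, 2/3, 0]
  [2/3, 0, 2/5],
b = (-4/3, -38/15, -4/15).
Solving gives a_0 = -1, a_1 = -19/5, a_2 = 1, so
  g(x) = x^2 - 19*x/5 - 1.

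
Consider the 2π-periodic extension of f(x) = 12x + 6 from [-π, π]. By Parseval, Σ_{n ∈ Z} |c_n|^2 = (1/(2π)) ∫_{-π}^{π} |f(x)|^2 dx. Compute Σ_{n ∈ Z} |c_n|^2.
Σ |c_n|^2 = 48π^2 + 36

Expand and integrate term by term over [-π, π]:
  ∫ (12x)^2 dx = 144·(2π^3/3); ∫ 2·12·(6)·x dx = 0 (odd integrand); ∫ 6^2 dx = 36·2π.
So (1/(2π)) ∫_{-π}^{π} (12x + 6)^2 dx = 144π^2/3 + 36 = 48π^2 + 36.
Parseval ⇒ Σ |c_n|^2 = 48π^2 + 36.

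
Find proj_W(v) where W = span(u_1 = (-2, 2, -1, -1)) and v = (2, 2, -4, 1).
proj_W(v) = (-3/5, 3/5, -3/10, -3/10)

Set up U = [u_1 | ... | u_1] ∈ R^(4×1). The projector onto W = col(U) is P = U (U^T U)^(-1) U^T.
Compute U^T U =
  [10],
and U^T v = (3).
Solve U^T U · c = U^T v for the coefficients: c = (3/10). The projection is proj_W(v) = U c.
Check: (v - proj_W(v)) · u_1 = 0  (should be 0).
Result: proj_W(v) = (-3/5, 3/5, -3/10, -3/10).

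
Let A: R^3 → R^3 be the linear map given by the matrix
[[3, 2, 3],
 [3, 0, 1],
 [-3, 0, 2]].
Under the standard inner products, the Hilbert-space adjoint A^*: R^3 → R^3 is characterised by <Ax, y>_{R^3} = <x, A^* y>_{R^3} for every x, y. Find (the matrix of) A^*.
A^* = A^T =
[[3, 3, -3],
 [2, 0, 0],
 [3, 1, 2]]

For real matrices with standard dot products, the defining identity <Ax, y> = <x, A^* y> gives (Ax)^T y = x^T (A^*) y, i.e. x^T A^T y = x^T (A^*) y. Since this holds for all x, y, we must have A^* = A^T. Therefore
A^* =
[[3, 3, -3],
 [2, 0, 0],
 [3, 1, 2]].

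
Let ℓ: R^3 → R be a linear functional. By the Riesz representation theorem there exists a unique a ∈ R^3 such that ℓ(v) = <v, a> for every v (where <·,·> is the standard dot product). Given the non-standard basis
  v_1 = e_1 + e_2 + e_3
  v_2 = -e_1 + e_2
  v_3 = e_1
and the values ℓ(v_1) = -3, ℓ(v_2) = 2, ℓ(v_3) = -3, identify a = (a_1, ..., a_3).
a = (-3, -1, 1)

Write a = (a_1, ..., a_3) in the standard basis. For each basis vector v_i, ℓ(v_i) = <v_i, a> is a linear equation in the a_j's. Collect the n equations into a matrix system V a = ℓ, where row i of V is v_i (expressed in the standard basis). Since V is invertible (lower-triangular with 1s on the diagonal, up to permutation), solve by back-substitution:
  V =
[[1, 1, 1],
 [-1, 1, 0],
 [1, 0, 0]]
  V a = (-3, 2, -3)
Solving gives a = (-3, -1, 1).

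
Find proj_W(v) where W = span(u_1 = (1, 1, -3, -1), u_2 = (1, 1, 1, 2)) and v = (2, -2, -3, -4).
proj_W(v) = (-7/15, -7/15, -89/25, -244/75)

Set up U = [u_1 | ... | u_2] ∈ R^(4×2). The projector onto W = col(U) is P = U (U^T U)^(-1) U^T.
Compute U^T U =
  [12, -3]
  [-3, 7],
and U^T v = (13, -11).
Solve U^T U · c = U^T v for the coefficients: c = (58/75, -31/25). The projection is proj_W(v) = U c.
Check: (v - proj_W(v)) · u_1 = 0  (should be 0).
Check: (v - proj_W(v)) · u_2 = 0  (should be 0).
Result: proj_W(v) = (-7/15, -7/15, -89/25, -244/75).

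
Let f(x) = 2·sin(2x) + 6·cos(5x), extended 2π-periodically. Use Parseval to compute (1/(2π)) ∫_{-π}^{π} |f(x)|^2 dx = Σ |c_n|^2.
Σ |c_n|^2 = 20

Expand |f|^2 and use orthogonality of {sin(nx), cos(mx)} on [-π, π]:
  ∫_{-π}^{π} sin(nx)^2 dx = π, ∫ cos(mx)^2 dx = π, and cross terms integrate to 0.
So ∫_{-π}^{π} f(x)^2 dx = 2^2 · π + 6^2 · π = (4 + 36)π.
Divide by 2π: (4 + 36)/2 = 20.
By Parseval, this equals Σ |c_n|^2.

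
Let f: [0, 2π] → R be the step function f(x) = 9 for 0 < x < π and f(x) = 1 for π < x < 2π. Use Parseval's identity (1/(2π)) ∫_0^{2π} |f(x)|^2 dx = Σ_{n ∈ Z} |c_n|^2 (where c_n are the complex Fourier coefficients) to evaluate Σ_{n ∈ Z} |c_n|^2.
Σ |c_n|^2 = 41

Parseval equates the L^2 energy of f (normalised by 1/(2π)) with the ℓ^2 sum of its Fourier coefficients: (1/(2π)) ∫_0^{2π} |f|^2 = Σ |c_n|^2.
Compute the left side: (1/(2π)) [∫_0^π 9^2 dx + ∫_π^{2π} 1^2 dx] = (1/(2π)) · (81π + 1π) = (81 + 1)/2 = 41.
So Σ_{n ∈ Z} |c_n|^2 = 41.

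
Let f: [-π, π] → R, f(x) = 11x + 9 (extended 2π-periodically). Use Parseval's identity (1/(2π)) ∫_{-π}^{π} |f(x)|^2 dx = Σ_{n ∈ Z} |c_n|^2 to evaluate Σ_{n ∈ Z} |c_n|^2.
Σ |c_n|^2 = 121π^2/3 + 81

Expand and integrate term by term over [-π, π]:
  ∫ (11x)^2 dx = 121·(2π^3/3); ∫ 2·11·(9)·x dx = 0 (odd integrand); ∫ 9^2 dx = 81·2π.
So (1/(2π)) ∫_{-π}^{π} (11x + 9)^2 dx = 121π^2/3 + 81 = 121π^2/3 + 81.
Parseval ⇒ Σ |c_n|^2 = 121π^2/3 + 81.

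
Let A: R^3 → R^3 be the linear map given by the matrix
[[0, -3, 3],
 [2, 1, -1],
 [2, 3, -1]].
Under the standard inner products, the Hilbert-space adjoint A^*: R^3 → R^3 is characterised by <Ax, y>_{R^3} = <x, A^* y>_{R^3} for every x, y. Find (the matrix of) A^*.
A^* = A^T =
[[0, 2, 2],
 [-3, 1, 3],
 [3, -1, -1]]

For real matrices with standard dot products, the defining identity <Ax, y> = <x, A^* y> gives (Ax)^T y = x^T (A^*) y, i.e. x^T A^T y = x^T (A^*) y. Since this holds for all x, y, we must have A^* = A^T. Therefore
A^* =
[[0, 2, 2],
 [-3, 1, 3],
 [3, -1, -1]].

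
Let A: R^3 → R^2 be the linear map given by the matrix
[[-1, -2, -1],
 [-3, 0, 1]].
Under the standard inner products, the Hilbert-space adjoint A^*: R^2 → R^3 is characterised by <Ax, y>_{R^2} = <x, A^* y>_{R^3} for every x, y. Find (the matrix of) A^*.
A^* = A^T =
[[-1, -3],
 [-2, 0],
 [-1, 1]]

For real matrices with standard dot products, the defining identity <Ax, y> = <x, A^* y> gives (Ax)^T y = x^T (A^*) y, i.e. x^T A^T y = x^T (A^*) y. Since this holds for all x, y, we must have A^* = A^T. Therefore
A^* =
[[-1, -3],
 [-2, 0],
 [-1, 1]].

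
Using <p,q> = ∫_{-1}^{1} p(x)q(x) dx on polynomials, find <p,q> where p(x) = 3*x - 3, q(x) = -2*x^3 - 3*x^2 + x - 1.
<p,q> = 58/5

Expand the product: p(x)·q(x) = -6*x^4 - 3*x^3 + 12*x^2 - 6*x + 3.
∫_{-1}^{1} of each monomial x^k gives [2/(k+1) if k even, 0 if k odd]. Integrating term-by-term (or equivalently evaluating the antiderivative F(x) = -6*x^5/5 - 3*x^4/4 + 4*x^3 - 3*x^2 + 3*x at the endpoints):
  F(1) − F(−1) = 41/20 − (-191/20) = 58/5.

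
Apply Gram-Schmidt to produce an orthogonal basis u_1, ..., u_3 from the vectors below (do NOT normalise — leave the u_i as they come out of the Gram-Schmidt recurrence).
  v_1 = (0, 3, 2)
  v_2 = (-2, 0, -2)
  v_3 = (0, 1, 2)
Orthogonal basis:
  u_1 = (0, 3, 2)
  u_2 = (-2, 12/13, -18/13)
  u_3 = (-6/11, -4/11, 6/11)

Apply the Gram-Schmidt recurrence
  u_1 = v_1
  u_i = v_i − Σ_{j<i} ((v_i · u_j) / (u_j · u_j)) · u_j.

Step by step this gives:
  u_1 = (0, 3, 2)
  u_2 = (-2, 12/13, -18/13)
  u_3 = (-6/11, -4/11, 6/11)

Orthogonality check:
  u_2 · u_1 = 0 (should be 0)
  u_3 · u_1 = 0 (should be 0)
  u_3 · u_2 = 0 (should be 0)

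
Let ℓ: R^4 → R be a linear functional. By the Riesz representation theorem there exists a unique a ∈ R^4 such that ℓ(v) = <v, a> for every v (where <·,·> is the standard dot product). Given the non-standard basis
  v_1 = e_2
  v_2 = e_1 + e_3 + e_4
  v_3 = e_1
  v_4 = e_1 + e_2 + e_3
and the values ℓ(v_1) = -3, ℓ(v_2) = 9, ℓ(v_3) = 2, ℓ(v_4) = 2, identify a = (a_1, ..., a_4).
a = (2, -3, 3, 4)

Write a = (a_1, ..., a_4) in the standard basis. For each basis vector v_i, ℓ(v_i) = <v_i, a> is a linear equation in the a_j's. Collect the n equations into a matrix system V a = ℓ, where row i of V is v_i (expressed in the standard basis). Since V is invertible (lower-triangular with 1s on the diagonal, up to permutation), solve by back-substitution:
  V =
[[0, 1, 0, 0],
 [1, 0, 1, 1],
 [1, 0, 0, 0],
 [1, 1, 1, 0]]
  V a = (-3, 9, 2, 2)
Solving gives a = (2, -3, 3, 4).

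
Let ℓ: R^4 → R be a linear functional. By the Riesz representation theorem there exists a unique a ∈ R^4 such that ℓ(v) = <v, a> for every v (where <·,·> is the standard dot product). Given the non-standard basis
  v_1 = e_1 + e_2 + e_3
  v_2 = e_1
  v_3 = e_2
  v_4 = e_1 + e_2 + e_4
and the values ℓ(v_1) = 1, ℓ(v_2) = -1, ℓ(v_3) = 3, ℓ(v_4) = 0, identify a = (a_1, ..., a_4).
a = (-1, 3, -1, -2)

Write a = (a_1, ..., a_4) in the standard basis. For each basis vector v_i, ℓ(v_i) = <v_i, a> is a linear equation in the a_j's. Collect the n equations into a matrix system V a = ℓ, where row i of V is v_i (expressed in the standard basis). Since V is invertible (lower-triangular with 1s on the diagonal, up to permutation), solve by back-substitution:
  V =
[[1, 1, 1, 0],
 [1, 0, 0, 0],
 [0, 1, 0, 0],
 [1, 1, 0, 1]]
  V a = (1, -1, 3, 0)
Solving gives a = (-1, 3, -1, -2).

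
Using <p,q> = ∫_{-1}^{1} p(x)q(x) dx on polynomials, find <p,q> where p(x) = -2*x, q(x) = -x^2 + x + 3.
<p,q> = -4/3

Expand the product: p(x)·q(x) = 2*x^3 - 2*x^2 - 6*x.
∫_{-1}^{1} of each monomial x^k gives [2/(k+1) if k even, 0 if k odd]. Integrating term-by-term (or equivalently evaluating the antiderivative F(x) = x^4/2 - 2*x^3/3 - 3*x^2 at the endpoints):
  F(1) − F(−1) = -19/6 − (-11/6) = -4/3.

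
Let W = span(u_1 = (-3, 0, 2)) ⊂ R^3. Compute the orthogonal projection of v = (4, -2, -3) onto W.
proj_W(v) = (54/13, 0, -36/13)

Set up U = [u_1 | ... | u_1] ∈ R^(3×1). The projector onto W = col(U) is P = U (U^T U)^(-1) U^T.
Compute U^T U =
  [13],
and U^T v = (-18).
Solve U^T U · c = U^T v for the coefficients: c = (-18/13). The projection is proj_W(v) = U c.
Check: (v - proj_W(v)) · u_1 = 0  (should be 0).
Result: proj_W(v) = (54/13, 0, -36/13).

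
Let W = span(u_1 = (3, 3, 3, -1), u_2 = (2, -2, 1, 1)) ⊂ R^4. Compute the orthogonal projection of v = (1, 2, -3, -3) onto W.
proj_W(v) = (-7/6, 13/6, -1/3, -1)

Set up U = [u_1 | ... | u_2] ∈ R^(4×2). The projector onto W = col(U) is P = U (U^T U)^(-1) U^T.
Compute U^T U =
  [28, 2]
  [2, 10],
and U^T v = (3, -8).
Solve U^T U · c = U^T v for the coefficients: c = (1/6, -5/6). The projection is proj_W(v) = U c.
Check: (v - proj_W(v)) · u_1 = 0  (should be 0).
Check: (v - proj_W(v)) · u_2 = 0  (should be 0).
Result: proj_W(v) = (-7/6, 13/6, -1/3, -1).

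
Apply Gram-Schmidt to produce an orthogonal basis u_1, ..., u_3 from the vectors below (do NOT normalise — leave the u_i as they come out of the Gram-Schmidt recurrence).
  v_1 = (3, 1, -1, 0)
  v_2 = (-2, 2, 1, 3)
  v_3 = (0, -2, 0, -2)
Orthogonal basis:
  u_1 = (3, 1, -1, 0)
  u_2 = (-7/11, 27/11, 6/11, 3)
  u_3 = (18/173, -20/173, 34/173, 14/173)

Apply the Gram-Schmidt recurrence
  u_1 = v_1
  u_i = v_i − Σ_{j<i} ((v_i · u_j) / (u_j · u_j)) · u_j.

Step by step this gives:
  u_1 = (3, 1, -1, 0)
  u_2 = (-7/11, 27/11, 6/11, 3)
  u_3 = (18/173, -20/173, 34/173, 14/173)

Orthogonality check:
  u_2 · u_1 = 0 (should be 0)
  u_3 · u_1 = 0 (should be 0)
  u_3 · u_2 = 0 (should be 0)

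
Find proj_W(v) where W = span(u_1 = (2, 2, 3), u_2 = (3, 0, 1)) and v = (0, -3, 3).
proj_W(v) = (78/89, 6/89, 33/89)

Set up U = [u_1 | ... | u_2] ∈ R^(3×2). The projector onto W = col(U) is P = U (U^T U)^(-1) U^T.
Compute U^T U =
  [17, 9]
  [9, 10],
and U^T v = (3, 3).
Solve U^T U · c = U^T v for the coefficients: c = (3/89, 24/89). The projection is proj_W(v) = U c.
Check: (v - proj_W(v)) · u_1 = 0  (should be 0).
Check: (v - proj_W(v)) · u_2 = 0  (should be 0).
Result: proj_W(v) = (78/89, 6/89, 33/89).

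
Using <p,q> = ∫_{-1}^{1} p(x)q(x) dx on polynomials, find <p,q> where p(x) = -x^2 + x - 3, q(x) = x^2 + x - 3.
<p,q> = 274/15

Expand the product: p(x)·q(x) = -x^4 + x^2 - 6*x + 9.
∫_{-1}^{1} of each monomial x^k gives [2/(k+1) if k even, 0 if k odd]. Integrating term-by-term (or equivalently evaluating the antiderivative F(x) = -x^5/5 + x^3/3 - 3*x^2 + 9*x at the endpoints):
  F(1) − F(−1) = 92/15 − (-182/15) = 274/15.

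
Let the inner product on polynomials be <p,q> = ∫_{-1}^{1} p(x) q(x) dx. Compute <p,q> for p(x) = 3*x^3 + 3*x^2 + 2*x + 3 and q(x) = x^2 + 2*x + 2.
<p,q> = 364/15

Expand the product: p(x)·q(x) = 3*x^5 + 9*x^4 + 14*x^3 + 13*x^2 + 10*x + 6.
∫_{-1}^{1} of each monomial x^k gives [2/(k+1) if k even, 0 if k odd]. Integrating term-by-term (or equivalently evaluating the antiderivative F(x) = x^6/2 + 9*x^5/5 + 7*x^4/2 + 13*x^3/3 + 5*x^2 + 6*x at the endpoints):
  F(1) − F(−1) = 317/15 − (-47/15) = 364/15.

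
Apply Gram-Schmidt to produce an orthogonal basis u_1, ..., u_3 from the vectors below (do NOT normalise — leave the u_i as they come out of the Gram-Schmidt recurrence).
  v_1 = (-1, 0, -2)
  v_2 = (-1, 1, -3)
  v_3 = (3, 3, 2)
Orthogonal basis:
  u_1 = (-1, 0, -2)
  u_2 = (2/5, 1, -1/5)
  u_3 = (1/3, -1/6, -1/6)

Apply the Gram-Schmidt recurrence
  u_1 = v_1
  u_i = v_i − Σ_{j<i} ((v_i · u_j) / (u_j · u_j)) · u_j.

Step by step this gives:
  u_1 = (-1, 0, -2)
  u_2 = (2/5, 1, -1/5)
  u_3 = (1/3, -1/6, -1/6)

Orthogonality check:
  u_2 · u_1 = 0 (should be 0)
  u_3 · u_1 = 0 (should be 0)
  u_3 · u_2 = 0 (should be 0)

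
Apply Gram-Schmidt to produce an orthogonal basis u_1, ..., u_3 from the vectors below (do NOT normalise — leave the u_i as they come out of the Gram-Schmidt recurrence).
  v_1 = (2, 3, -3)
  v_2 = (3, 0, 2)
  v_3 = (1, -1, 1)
Orthogonal basis:
  u_1 = (2, 3, -3)
  u_2 = (3, 0, 2)
  u_3 = (30/143, -5/11, -45/143)

Apply the Gram-Schmidt recurrence
  u_1 = v_1
  u_i = v_i − Σ_{j<i} ((v_i · u_j) / (u_j · u_j)) · u_j.

Step by step this gives:
  u_1 = (2, 3, -3)
  u_2 = (3, 0, 2)
  u_3 = (30/143, -5/11, -45/143)

Orthogonality check:
  u_2 · u_1 = 0 (should be 0)
  u_3 · u_1 = 0 (should be 0)
  u_3 · u_2 = 0 (should be 0)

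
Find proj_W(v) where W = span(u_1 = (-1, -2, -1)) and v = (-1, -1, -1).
proj_W(v) = (-2/3, -4/3, -2/3)

Set up U = [u_1 | ... | u_1] ∈ R^(3×1). The projector onto W = col(U) is P = U (U^T U)^(-1) U^T.
Compute U^T U =
  [6],
and U^T v = (4).
Solve U^T U · c = U^T v for the coefficients: c = (2/3). The projection is proj_W(v) = U c.
Check: (v - proj_W(v)) · u_1 = 0  (should be 0).
Result: proj_W(v) = (-2/3, -4/3, -2/3).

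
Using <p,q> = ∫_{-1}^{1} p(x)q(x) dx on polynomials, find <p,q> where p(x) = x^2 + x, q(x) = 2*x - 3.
<p,q> = -2/3

Expand the product: p(x)·q(x) = 2*x^3 - x^2 - 3*x.
∫_{-1}^{1} of each monomial x^k gives [2/(k+1) if k even, 0 if k odd]. Integrating term-by-term (or equivalently evaluating the antiderivative F(x) = x^4/2 - x^3/3 - 3*x^2/2 at the endpoints):
  F(1) − F(−1) = -4/3 − (-2/3) = -2/3.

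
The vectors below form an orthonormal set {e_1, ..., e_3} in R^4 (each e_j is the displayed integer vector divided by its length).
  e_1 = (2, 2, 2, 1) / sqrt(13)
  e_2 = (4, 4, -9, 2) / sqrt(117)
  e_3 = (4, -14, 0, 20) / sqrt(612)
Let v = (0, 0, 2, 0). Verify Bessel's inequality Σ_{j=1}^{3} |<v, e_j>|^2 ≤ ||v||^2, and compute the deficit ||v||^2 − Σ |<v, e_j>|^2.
Σ |<v, e_j>|^2 = 4; ||v||^2 = 4; deficit = 0

Write each e_j = u_j / sqrt(<u_j, u_j>) where u_j is the displayed integer vector. Then <v, e_j> = <v, u_j> / sqrt(<u_j, u_j>), so |<v, e_j>|^2 = <v, u_j>^2 / <u_j, u_j>.
Coefficients: <v, e_1> = 4/sqrt(13), <v, e_2> = -18/sqrt(117), <v, e_3> = 0/sqrt(612).
Square and sum: Σ |<v, e_j>|^2 = 4.
Compute ||v||^2 = v·v = 4.
Deficit = 4 − 4 = 0 ≥ 0, confirming Bessel's inequality. (The deficit equals ||v − Σ <v,e_j> e_j||^2, the squared distance from v to span{e_j}.)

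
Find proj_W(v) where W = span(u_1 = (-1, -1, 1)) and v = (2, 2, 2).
proj_W(v) = (2/3, 2/3, -2/3)

Set up U = [u_1 | ... | u_1] ∈ R^(3×1). The projector onto W = col(U) is P = U (U^T U)^(-1) U^T.
Compute U^T U =
  [3],
and U^T v = (-2).
Solve U^T U · c = U^T v for the coefficients: c = (-2/3). The projection is proj_W(v) = U c.
Check: (v - proj_W(v)) · u_1 = 0  (should be 0).
Result: proj_W(v) = (2/3, 2/3, -2/3).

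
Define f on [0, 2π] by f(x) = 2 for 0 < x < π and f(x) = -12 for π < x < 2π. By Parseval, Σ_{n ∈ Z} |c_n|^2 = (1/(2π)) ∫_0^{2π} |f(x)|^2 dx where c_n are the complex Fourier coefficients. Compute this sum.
Σ |c_n|^2 = 74

Parseval equates the L^2 energy of f (normalised by 1/(2π)) with the ℓ^2 sum of its Fourier coefficients: (1/(2π)) ∫_0^{2π} |f|^2 = Σ |c_n|^2.
Compute the left side: (1/(2π)) [∫_0^π 2^2 dx + ∫_π^{2π} (-12)^2 dx] = (1/(2π)) · (4π + 144π) = (4 + 144)/2 = 74.
So Σ_{n ∈ Z} |c_n|^2 = 74.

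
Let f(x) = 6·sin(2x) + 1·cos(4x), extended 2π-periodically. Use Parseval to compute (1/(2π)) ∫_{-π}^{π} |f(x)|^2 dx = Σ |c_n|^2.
Σ |c_n|^2 = 37/2

Expand |f|^2 and use orthogonality of {sin(nx), cos(mx)} on [-π, π]:
  ∫_{-π}^{π} sin(nx)^2 dx = π, ∫ cos(mx)^2 dx = π, and cross terms integrate to 0.
So ∫_{-π}^{π} f(x)^2 dx = 6^2 · π + 1^2 · π = (36 + 1)π.
Divide by 2π: (36 + 1)/2 = 37/2.
By Parseval, this equals Σ |c_n|^2.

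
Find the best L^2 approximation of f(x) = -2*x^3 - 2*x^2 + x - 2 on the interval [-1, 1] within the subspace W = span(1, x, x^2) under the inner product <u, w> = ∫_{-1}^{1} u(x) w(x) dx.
g(x) = -2*x^2 - x/5 - 2

The best approximation g ∈ W is the orthogonal projection of f onto W. Writing g = a_0 + a_1 x + a_2 x^2, the coefficients solve the normal equations G · a = b where
  G_{ij} = <φ_i, φ_j> and b_i = <f, φ_i>, with φ_0 = 1, φ_1 = x, φ_2 = x^2.
G =
  [2, 0, 2/3]
  [0, 2/3, 0]
  [2/3, 0, 2/5],
b = (-16/3, -2/15, -32/15).
Solving gives a_0 = -2, a_1 = -1/5, a_2 = -2, so
  g(x) = -2*x^2 - x/5 - 2.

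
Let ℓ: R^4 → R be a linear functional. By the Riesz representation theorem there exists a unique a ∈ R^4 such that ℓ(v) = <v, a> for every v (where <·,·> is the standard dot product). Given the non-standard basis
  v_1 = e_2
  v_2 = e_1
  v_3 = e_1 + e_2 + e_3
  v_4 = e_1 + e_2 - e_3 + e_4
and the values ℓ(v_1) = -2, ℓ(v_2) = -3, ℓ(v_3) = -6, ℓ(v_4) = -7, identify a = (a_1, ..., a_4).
a = (-3, -2, -1, -3)

Write a = (a_1, ..., a_4) in the standard basis. For each basis vector v_i, ℓ(v_i) = <v_i, a> is a linear equation in the a_j's. Collect the n equations into a matrix system V a = ℓ, where row i of V is v_i (expressed in the standard basis). Since V is invertible (lower-triangular with 1s on the diagonal, up to permutation), solve by back-substitution:
  V =
[[0, 1, 0, 0],
 [1, 0, 0, 0],
 [1, 1, 1, 0],
 [1, 1, -1, 1]]
  V a = (-2, -3, -6, -7)
Solving gives a = (-3, -2, -1, -3).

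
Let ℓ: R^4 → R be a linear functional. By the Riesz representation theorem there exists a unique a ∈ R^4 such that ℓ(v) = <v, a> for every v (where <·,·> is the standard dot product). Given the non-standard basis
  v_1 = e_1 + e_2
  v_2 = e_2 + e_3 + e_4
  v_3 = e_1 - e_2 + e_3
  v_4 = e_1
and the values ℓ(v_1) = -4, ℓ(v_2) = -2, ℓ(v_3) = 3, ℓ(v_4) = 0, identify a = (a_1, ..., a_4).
a = (0, -4, -1, 3)

Write a = (a_1, ..., a_4) in the standard basis. For each basis vector v_i, ℓ(v_i) = <v_i, a> is a linear equation in the a_j's. Collect the n equations into a matrix system V a = ℓ, where row i of V is v_i (expressed in the standard basis). Since V is invertible (lower-triangular with 1s on the diagonal, up to permutation), solve by back-substitution:
  V =
[[1, 1, 0, 0],
 [0, 1, 1, 1],
 [1, -1, 1, 0],
 [1, 0, 0, 0]]
  V a = (-4, -2, 3, 0)
Solving gives a = (0, -4, -1, 3).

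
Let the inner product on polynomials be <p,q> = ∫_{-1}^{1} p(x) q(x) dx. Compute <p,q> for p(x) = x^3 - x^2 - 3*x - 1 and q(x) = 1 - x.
<p,q> = -16/15

Expand the product: p(x)·q(x) = -x^4 + 2*x^3 + 2*x^2 - 2*x - 1.
∫_{-1}^{1} of each monomial x^k gives [2/(k+1) if k even, 0 if k odd]. Integrating term-by-term (or equivalently evaluating the antiderivative F(x) = -x^5/5 + x^4/2 + 2*x^3/3 - x^2 - x at the endpoints):
  F(1) − F(−1) = -31/30 − (1/30) = -16/15.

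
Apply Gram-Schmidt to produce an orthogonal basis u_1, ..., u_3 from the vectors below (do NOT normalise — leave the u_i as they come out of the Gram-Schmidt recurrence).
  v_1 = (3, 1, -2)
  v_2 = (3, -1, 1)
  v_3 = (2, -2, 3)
Orthogonal basis:
  u_1 = (3, 1, -2)
  u_2 = (12/7, -10/7, 13/7)
  u_3 = (1/59, 9/59, 6/59)

Apply the Gram-Schmidt recurrence
  u_1 = v_1
  u_i = v_i − Σ_{j<i} ((v_i · u_j) / (u_j · u_j)) · u_j.

Step by step this gives:
  u_1 = (3, 1, -2)
  u_2 = (12/7, -10/7, 13/7)
  u_3 = (1/59, 9/59, 6/59)

Orthogonality check:
  u_2 · u_1 = 0 (should be 0)
  u_3 · u_1 = 0 (should be 0)
  u_3 · u_2 = 0 (should be 0)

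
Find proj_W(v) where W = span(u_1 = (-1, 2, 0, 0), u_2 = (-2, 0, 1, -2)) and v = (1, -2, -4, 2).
proj_W(v) = (105/41, -50/41, -40/41, 80/41)

Set up U = [u_1 | ... | u_2] ∈ R^(4×2). The projector onto W = col(U) is P = U (U^T U)^(-1) U^T.
Compute U^T U =
  [5, 2]
  [2, 9],
and U^T v = (-5, -10).
Solve U^T U · c = U^T v for the coefficients: c = (-25/41, -40/41). The projection is proj_W(v) = U c.
Check: (v - proj_W(v)) · u_1 = 0  (should be 0).
Check: (v - proj_W(v)) · u_2 = 0  (should be 0).
Result: proj_W(v) = (105/41, -50/41, -40/41, 80/41).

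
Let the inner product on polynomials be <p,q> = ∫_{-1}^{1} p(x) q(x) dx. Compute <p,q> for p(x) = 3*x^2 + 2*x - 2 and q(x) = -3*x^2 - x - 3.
<p,q> = 76/15

Expand the product: p(x)·q(x) = -9*x^4 - 9*x^3 - 5*x^2 - 4*x + 6.
∫_{-1}^{1} of each monomial x^k gives [2/(k+1) if k even, 0 if k odd]. Integrating term-by-term (or equivalently evaluating the antiderivative F(x) = -9*x^5/5 - 9*x^4/4 - 5*x^3/3 - 2*x^2 + 6*x at the endpoints):
  F(1) − F(−1) = -103/60 − (-407/60) = 76/15.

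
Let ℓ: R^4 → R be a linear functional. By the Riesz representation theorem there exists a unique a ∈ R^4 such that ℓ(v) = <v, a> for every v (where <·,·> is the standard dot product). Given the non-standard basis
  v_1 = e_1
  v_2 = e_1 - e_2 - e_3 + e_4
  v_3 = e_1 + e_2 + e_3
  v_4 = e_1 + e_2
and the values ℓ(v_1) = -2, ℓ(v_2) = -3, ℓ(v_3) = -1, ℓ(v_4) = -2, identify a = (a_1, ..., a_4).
a = (-2, 0, 1, 0)

Write a = (a_1, ..., a_4) in the standard basis. For each basis vector v_i, ℓ(v_i) = <v_i, a> is a linear equation in the a_j's. Collect the n equations into a matrix system V a = ℓ, where row i of V is v_i (expressed in the standard basis). Since V is invertible (lower-triangular with 1s on the diagonal, up to permutation), solve by back-substitution:
  V =
[[1, 0, 0, 0],
 [1, -1, -1, 1],
 [1, 1, 1, 0],
 [1, 1, 0, 0]]
  V a = (-2, -3, -1, -2)
Solving gives a = (-2, 0, 1, 0).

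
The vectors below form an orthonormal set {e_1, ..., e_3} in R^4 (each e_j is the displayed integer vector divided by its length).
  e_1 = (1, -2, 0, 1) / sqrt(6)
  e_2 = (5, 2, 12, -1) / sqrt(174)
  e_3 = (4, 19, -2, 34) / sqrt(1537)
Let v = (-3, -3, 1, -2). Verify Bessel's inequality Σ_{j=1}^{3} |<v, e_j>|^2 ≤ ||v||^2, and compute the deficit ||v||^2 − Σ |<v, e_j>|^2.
Σ |<v, e_j>|^2 = 690/53; ||v||^2 = 23; deficit = 529/53

Write each e_j = u_j / sqrt(<u_j, u_j>) where u_j is the displayed integer vector. Then <v, e_j> = <v, u_j> / sqrt(<u_j, u_j>), so |<v, e_j>|^2 = <v, u_j>^2 / <u_j, u_j>.
Coefficients: <v, e_1> = 1/sqrt(6), <v, e_2> = -7/sqrt(174), <v, e_3> = -139/sqrt(1537).
Square and sum: Σ |<v, e_j>|^2 = 690/53.
Compute ||v||^2 = v·v = 23.
Deficit = 23 − 690/53 = 529/53 ≥ 0, confirming Bessel's inequality. (The deficit equals ||v − Σ <v,e_j> e_j||^2, the squared distance from v to span{e_j}.)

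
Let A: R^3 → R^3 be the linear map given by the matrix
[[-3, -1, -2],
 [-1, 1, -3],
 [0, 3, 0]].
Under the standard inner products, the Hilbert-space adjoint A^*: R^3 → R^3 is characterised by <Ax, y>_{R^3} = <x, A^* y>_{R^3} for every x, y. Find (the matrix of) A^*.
A^* = A^T =
[[-3, -1, 0],
 [-1, 1, 3],
 [-2, -3, 0]]

For real matrices with standard dot products, the defining identity <Ax, y> = <x, A^* y> gives (Ax)^T y = x^T (A^*) y, i.e. x^T A^T y = x^T (A^*) y. Since this holds for all x, y, we must have A^* = A^T. Therefore
A^* =
[[-3, -1, 0],
 [-1, 1, 3],
 [-2, -3, 0]].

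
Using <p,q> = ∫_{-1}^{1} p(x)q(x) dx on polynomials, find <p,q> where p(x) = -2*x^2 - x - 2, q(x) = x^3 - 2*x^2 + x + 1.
<p,q> = -32/15

Expand the product: p(x)·q(x) = -2*x^5 + 3*x^4 - 2*x^3 + x^2 - 3*x - 2.
∫_{-1}^{1} of each monomial x^k gives [2/(k+1) if k even, 0 if k odd]. Integrating term-by-term (or equivalently evaluating the antiderivative F(x) = -x^6/3 + 3*x^5/5 - x^4/2 + x^3/3 - 3*x^2/2 - 2*x at the endpoints):
  F(1) − F(−1) = -17/5 − (-19/15) = -32/15.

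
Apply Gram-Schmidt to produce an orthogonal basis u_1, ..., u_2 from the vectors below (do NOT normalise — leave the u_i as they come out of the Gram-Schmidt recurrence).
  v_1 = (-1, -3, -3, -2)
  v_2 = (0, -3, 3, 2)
Orthogonal basis:
  u_1 = (-1, -3, -3, -2)
  u_2 = (-4/23, -81/23, 57/23, 38/23)

Apply the Gram-Schmidt recurrence
  u_1 = v_1
  u_i = v_i − Σ_{j<i} ((v_i · u_j) / (u_j · u_j)) · u_j.

Step by step this gives:
  u_1 = (-1, -3, -3, -2)
  u_2 = (-4/23, -81/23, 57/23, 38/23)

Orthogonality check:
  u_2 · u_1 = 0 (should be 0)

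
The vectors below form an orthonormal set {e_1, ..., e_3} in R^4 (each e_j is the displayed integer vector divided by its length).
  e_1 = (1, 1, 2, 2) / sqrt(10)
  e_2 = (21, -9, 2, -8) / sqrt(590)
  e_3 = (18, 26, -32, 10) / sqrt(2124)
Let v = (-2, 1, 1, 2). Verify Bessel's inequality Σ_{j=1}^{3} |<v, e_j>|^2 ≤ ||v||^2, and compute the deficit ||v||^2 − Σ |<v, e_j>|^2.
Σ |<v, e_j>|^2 = 89/9; ||v||^2 = 10; deficit = 1/9

Write each e_j = u_j / sqrt(<u_j, u_j>) where u_j is the displayed integer vector. Then <v, e_j> = <v, u_j> / sqrt(<u_j, u_j>), so |<v, e_j>|^2 = <v, u_j>^2 / <u_j, u_j>.
Coefficients: <v, e_1> = 5/sqrt(10), <v, e_2> = -65/sqrt(590), <v, e_3> = -22/sqrt(2124).
Square and sum: Σ |<v, e_j>|^2 = 89/9.
Compute ||v||^2 = v·v = 10.
Deficit = 10 − 89/9 = 1/9 ≥ 0, confirming Bessel's inequality. (The deficit equals ||v − Σ <v,e_j> e_j||^2, the squared distance from v to span{e_j}.)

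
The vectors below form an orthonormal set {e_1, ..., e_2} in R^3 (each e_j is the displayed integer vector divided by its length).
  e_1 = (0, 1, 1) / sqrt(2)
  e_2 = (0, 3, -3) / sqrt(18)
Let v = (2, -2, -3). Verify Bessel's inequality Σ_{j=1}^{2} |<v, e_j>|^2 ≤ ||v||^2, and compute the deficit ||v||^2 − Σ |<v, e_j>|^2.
Σ |<v, e_j>|^2 = 13; ||v||^2 = 17; deficit = 4

Write each e_j = u_j / sqrt(<u_j, u_j>) where u_j is the displayed integer vector. Then <v, e_j> = <v, u_j> / sqrt(<u_j, u_j>), so |<v, e_j>|^2 = <v, u_j>^2 / <u_j, u_j>.
Coefficients: <v, e_1> = -5/sqrt(2), <v, e_2> = 3/sqrt(18).
Square and sum: Σ |<v, e_j>|^2 = 13.
Compute ||v||^2 = v·v = 17.
Deficit = 17 − 13 = 4 ≥ 0, confirming Bessel's inequality. (The deficit equals ||v − Σ <v,e_j> e_j||^2, the squared distance from v to span{e_j}.)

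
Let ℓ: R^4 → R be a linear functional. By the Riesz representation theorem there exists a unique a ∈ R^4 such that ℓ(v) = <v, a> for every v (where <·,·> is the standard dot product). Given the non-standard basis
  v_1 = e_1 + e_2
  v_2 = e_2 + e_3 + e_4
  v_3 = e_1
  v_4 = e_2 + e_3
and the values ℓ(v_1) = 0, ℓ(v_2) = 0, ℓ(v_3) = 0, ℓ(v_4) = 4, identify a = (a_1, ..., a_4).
a = (0, 0, 4, -4)

Write a = (a_1, ..., a_4) in the standard basis. For each basis vector v_i, ℓ(v_i) = <v_i, a> is a linear equation in the a_j's. Collect the n equations into a matrix system V a = ℓ, where row i of V is v_i (expressed in the standard basis). Since V is invertible (lower-triangular with 1s on the diagonal, up to permutation), solve by back-substitution:
  V =
[[1, 1, 0, 0],
 [0, 1, 1, 1],
 [1, 0, 0, 0],
 [0, 1, 1, 0]]
  V a = (0, 0, 0, 4)
Solving gives a = (0, 0, 4, -4).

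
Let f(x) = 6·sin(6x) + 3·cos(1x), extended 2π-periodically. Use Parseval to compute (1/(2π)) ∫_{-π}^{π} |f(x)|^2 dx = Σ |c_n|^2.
Σ |c_n|^2 = 45/2

Expand |f|^2 and use orthogonality of {sin(nx), cos(mx)} on [-π, π]:
  ∫_{-π}^{π} sin(nx)^2 dx = π, ∫ cos(mx)^2 dx = π, and cross terms integrate to 0.
So ∫_{-π}^{π} f(x)^2 dx = 6^2 · π + 3^2 · π = (36 + 9)π.
Divide by 2π: (36 + 9)/2 = 45/2.
By Parseval, this equals Σ |c_n|^2.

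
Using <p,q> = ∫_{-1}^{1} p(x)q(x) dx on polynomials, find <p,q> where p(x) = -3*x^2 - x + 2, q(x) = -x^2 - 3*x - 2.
<p,q> = -32/15

Expand the product: p(x)·q(x) = 3*x^4 + 10*x^3 + 7*x^2 - 4*x - 4.
∫_{-1}^{1} of each monomial x^k gives [2/(k+1) if k even, 0 if k odd]. Integrating term-by-term (or equivalently evaluating the antiderivative F(x) = 3*x^5/5 + 5*x^4/2 + 7*x^3/3 - 2*x^2 - 4*x at the endpoints):
  F(1) − F(−1) = -17/30 − (47/30) = -32/15.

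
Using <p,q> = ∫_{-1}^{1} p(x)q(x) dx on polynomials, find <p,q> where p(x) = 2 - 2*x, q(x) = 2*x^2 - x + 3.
<p,q> = 16

Expand the product: p(x)·q(x) = -4*x^3 + 6*x^2 - 8*x + 6.
∫_{-1}^{1} of each monomial x^k gives [2/(k+1) if k even, 0 if k odd]. Integrating term-by-term (or equivalently evaluating the antiderivative F(x) = -x^4 + 2*x^3 - 4*x^2 + 6*x at the endpoints):
  F(1) − F(−1) = 3 − (-13) = 16.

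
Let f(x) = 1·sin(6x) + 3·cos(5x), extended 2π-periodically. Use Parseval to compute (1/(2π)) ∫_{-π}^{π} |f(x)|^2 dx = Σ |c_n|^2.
Σ |c_n|^2 = 5

Expand |f|^2 and use orthogonality of {sin(nx), cos(mx)} on [-π, π]:
  ∫_{-π}^{π} sin(nx)^2 dx = π, ∫ cos(mx)^2 dx = π, and cross terms integrate to 0.
So ∫_{-π}^{π} f(x)^2 dx = 1^2 · π + 3^2 · π = (1 + 9)π.
Divide by 2π: (1 + 9)/2 = 5.
By Parseval, this equals Σ |c_n|^2.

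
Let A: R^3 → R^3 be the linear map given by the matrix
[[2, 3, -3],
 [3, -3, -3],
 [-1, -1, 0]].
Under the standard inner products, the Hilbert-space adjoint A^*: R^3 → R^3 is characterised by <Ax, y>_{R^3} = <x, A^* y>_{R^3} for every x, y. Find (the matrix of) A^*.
A^* = A^T =
[[2, 3, -1],
 [3, -3, -1],
 [-3, -3, 0]]

For real matrices with standard dot products, the defining identity <Ax, y> = <x, A^* y> gives (Ax)^T y = x^T (A^*) y, i.e. x^T A^T y = x^T (A^*) y. Since this holds for all x, y, we must have A^* = A^T. Therefore
A^* =
[[2, 3, -1],
 [3, -3, -1],
 [-3, -3, 0]].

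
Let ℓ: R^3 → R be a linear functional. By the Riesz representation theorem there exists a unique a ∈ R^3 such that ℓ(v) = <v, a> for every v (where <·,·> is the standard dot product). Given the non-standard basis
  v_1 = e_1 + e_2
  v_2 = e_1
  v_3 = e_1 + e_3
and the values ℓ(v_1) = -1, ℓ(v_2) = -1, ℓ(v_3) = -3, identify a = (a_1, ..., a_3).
a = (-1, 0, -2)

Write a = (a_1, ..., a_3) in the standard basis. For each basis vector v_i, ℓ(v_i) = <v_i, a> is a linear equation in the a_j's. Collect the n equations into a matrix system V a = ℓ, where row i of V is v_i (expressed in the standard basis). Since V is invertible (lower-triangular with 1s on the diagonal, up to permutation), solve by back-substitution:
  V =
[[1, 1, 0],
 [1, 0, 0],
 [1, 0, 1]]
  V a = (-1, -1, -3)
Solving gives a = (-1, 0, -2).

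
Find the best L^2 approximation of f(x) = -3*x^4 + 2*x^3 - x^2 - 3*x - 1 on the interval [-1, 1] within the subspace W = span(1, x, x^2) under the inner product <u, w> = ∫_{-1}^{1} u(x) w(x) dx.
g(x) = -25*x^2/7 - 9*x/5 - 26/35

The best approximation g ∈ W is the orthogonal projection of f onto W. Writing g = a_0 + a_1 x + a_2 x^2, the coefficients solve the normal equations G · a = b where
  G_{ij} = <φ_i, φ_j> and b_i = <f, φ_i>, with φ_0 = 1, φ_1 = x, φ_2 = x^2.
G =
  [2, 0, 2/3]
  [0, 2/3, 0]
  [2/3, 0, 2/5],
b = (-58/15, -6/5, -202/105).
Solving gives a_0 = -26/35, a_1 = -9/5, a_2 = -25/7, so
  g(x) = -25*x^2/7 - 9*x/5 - 26/35.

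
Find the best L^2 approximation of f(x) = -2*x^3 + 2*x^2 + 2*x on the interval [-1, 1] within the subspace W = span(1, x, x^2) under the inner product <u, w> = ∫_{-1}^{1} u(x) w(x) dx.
g(x) = 2*x^2 + 4*x/5

The best approximation g ∈ W is the orthogonal projection of f onto W. Writing g = a_0 + a_1 x + a_2 x^2, the coefficients solve the normal equations G · a = b where
  G_{ij} = <φ_i, φ_j> and b_i = <f, φ_i>, with φ_0 = 1, φ_1 = x, φ_2 = x^2.
G =
  [2, 0, 2/3]
  [0, 2/3, 0]
  [2/3, 0, 2/5],
b = (4/3, 8/15, 4/5).
Solving gives a_0 = 0, a_1 = 4/5, a_2 = 2, so
  g(x) = 2*x^2 + 4*x/5.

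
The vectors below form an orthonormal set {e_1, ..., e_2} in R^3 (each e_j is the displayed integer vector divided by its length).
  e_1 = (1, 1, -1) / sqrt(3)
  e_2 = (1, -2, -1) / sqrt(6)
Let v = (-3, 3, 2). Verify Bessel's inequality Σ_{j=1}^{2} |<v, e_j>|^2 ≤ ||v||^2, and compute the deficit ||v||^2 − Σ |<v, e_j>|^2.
Σ |<v, e_j>|^2 = 43/2; ||v||^2 = 22; deficit = 1/2

Write each e_j = u_j / sqrt(<u_j, u_j>) where u_j is the displayed integer vector. Then <v, e_j> = <v, u_j> / sqrt(<u_j, u_j>), so |<v, e_j>|^2 = <v, u_j>^2 / <u_j, u_j>.
Coefficients: <v, e_1> = -2/sqrt(3), <v, e_2> = -11/sqrt(6).
Square and sum: Σ |<v, e_j>|^2 = 43/2.
Compute ||v||^2 = v·v = 22.
Deficit = 22 − 43/2 = 1/2 ≥ 0, confirming Bessel's inequality. (The deficit equals ||v − Σ <v,e_j> e_j||^2, the squared distance from v to span{e_j}.)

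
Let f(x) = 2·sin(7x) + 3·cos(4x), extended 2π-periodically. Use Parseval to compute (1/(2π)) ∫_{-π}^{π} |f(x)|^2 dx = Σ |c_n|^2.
Σ |c_n|^2 = 13/2

Expand |f|^2 and use orthogonality of {sin(nx), cos(mx)} on [-π, π]:
  ∫_{-π}^{π} sin(nx)^2 dx = π, ∫ cos(mx)^2 dx = π, and cross terms integrate to 0.
So ∫_{-π}^{π} f(x)^2 dx = 2^2 · π + 3^2 · π = (4 + 9)π.
Divide by 2π: (4 + 9)/2 = 13/2.
By Parseval, this equals Σ |c_n|^2.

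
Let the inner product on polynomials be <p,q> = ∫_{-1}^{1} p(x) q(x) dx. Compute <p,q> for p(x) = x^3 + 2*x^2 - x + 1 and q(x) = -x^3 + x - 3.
<p,q> = -1066/105

Expand the product: p(x)·q(x) = -x^6 - 2*x^5 + 2*x^4 - 2*x^3 - 7*x^2 + 4*x - 3.
∫_{-1}^{1} of each monomial x^k gives [2/(k+1) if k even, 0 if k odd]. Integrating term-by-term (or equivalently evaluating the antiderivative F(x) = -x^7/7 - x^6/3 + 2*x^5/5 - x^4/2 - 7*x^3/3 + 2*x^2 - 3*x at the endpoints):
  F(1) − F(−1) = -821/210 − (437/70) = -1066/105.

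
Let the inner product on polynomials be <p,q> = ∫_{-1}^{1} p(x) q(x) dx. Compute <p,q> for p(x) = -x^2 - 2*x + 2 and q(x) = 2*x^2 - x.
<p,q> = 16/5

Expand the product: p(x)·q(x) = -2*x^4 - 3*x^3 + 6*x^2 - 2*x.
∫_{-1}^{1} of each monomial x^k gives [2/(k+1) if k even, 0 if k odd]. Integrating term-by-term (or equivalently evaluating the antiderivative F(x) = -2*x^5/5 - 3*x^4/4 + 2*x^3 - x^2 at the endpoints):
  F(1) − F(−1) = -3/20 − (-67/20) = 16/5.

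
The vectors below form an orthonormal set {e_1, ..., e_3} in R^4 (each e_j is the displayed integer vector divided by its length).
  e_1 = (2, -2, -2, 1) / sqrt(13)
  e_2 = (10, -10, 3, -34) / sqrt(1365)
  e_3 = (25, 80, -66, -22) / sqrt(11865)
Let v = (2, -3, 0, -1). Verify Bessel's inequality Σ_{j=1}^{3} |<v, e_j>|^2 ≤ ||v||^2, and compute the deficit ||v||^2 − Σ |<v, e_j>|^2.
Σ |<v, e_j>|^2 = 1557/113; ||v||^2 = 14; deficit = 25/113

Write each e_j = u_j / sqrt(<u_j, u_j>) where u_j is the displayed integer vector. Then <v, e_j> = <v, u_j> / sqrt(<u_j, u_j>), so |<v, e_j>|^2 = <v, u_j>^2 / <u_j, u_j>.
Coefficients: <v, e_1> = 9/sqrt(13), <v, e_2> = 84/sqrt(1365), <v, e_3> = -168/sqrt(11865).
Square and sum: Σ |<v, e_j>|^2 = 1557/113.
Compute ||v||^2 = v·v = 14.
Deficit = 14 − 1557/113 = 25/113 ≥ 0, confirming Bessel's inequality. (The deficit equals ||v − Σ <v,e_j> e_j||^2, the squared distance from v to span{e_j}.)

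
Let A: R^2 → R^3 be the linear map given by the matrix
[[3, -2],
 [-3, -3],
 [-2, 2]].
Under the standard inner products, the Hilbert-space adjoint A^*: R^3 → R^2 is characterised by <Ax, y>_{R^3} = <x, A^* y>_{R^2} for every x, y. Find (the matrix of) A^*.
A^* = A^T =
[[3, -3, -2],
 [-2, -3, 2]]

For real matrices with standard dot products, the defining identity <Ax, y> = <x, A^* y> gives (Ax)^T y = x^T (A^*) y, i.e. x^T A^T y = x^T (A^*) y. Since this holds for all x, y, we must have A^* = A^T. Therefore
A^* =
[[3, -3, -2],
 [-2, -3, 2]].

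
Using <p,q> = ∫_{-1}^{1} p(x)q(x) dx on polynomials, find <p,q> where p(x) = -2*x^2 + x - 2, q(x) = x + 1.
<p,q> = -14/3

Expand the product: p(x)·q(x) = -2*x^3 - x^2 - x - 2.
∫_{-1}^{1} of each monomial x^k gives [2/(k+1) if k even, 0 if k odd]. Integrating term-by-term (or equivalently evaluating the antiderivative F(x) = -x^4/2 - x^3/3 - x^2/2 - 2*x at the endpoints):
  F(1) − F(−1) = -10/3 − (4/3) = -14/3.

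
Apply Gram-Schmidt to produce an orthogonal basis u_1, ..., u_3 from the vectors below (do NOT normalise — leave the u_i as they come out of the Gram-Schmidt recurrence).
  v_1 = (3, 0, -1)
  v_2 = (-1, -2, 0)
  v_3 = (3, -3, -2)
Orthogonal basis:
  u_1 = (3, 0, -1)
  u_2 = (-1/10, -2, -3/10)
  u_3 = (-6/41, 3/41, -18/41)

Apply the Gram-Schmidt recurrence
  u_1 = v_1
  u_i = v_i − Σ_{j<i} ((v_i · u_j) / (u_j · u_j)) · u_j.

Step by step this gives:
  u_1 = (3, 0, -1)
  u_2 = (-1/10, -2, -3/10)
  u_3 = (-6/41, 3/41, -18/41)

Orthogonality check:
  u_2 · u_1 = 0 (should be 0)
  u_3 · u_1 = 0 (should be 0)
  u_3 · u_2 = 0 (should be 0)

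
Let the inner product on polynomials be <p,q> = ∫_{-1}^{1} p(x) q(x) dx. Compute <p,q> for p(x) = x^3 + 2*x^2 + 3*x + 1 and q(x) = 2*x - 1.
<p,q> = 22/15

Expand the product: p(x)·q(x) = 2*x^4 + 3*x^3 + 4*x^2 - x - 1.
∫_{-1}^{1} of each monomial x^k gives [2/(k+1) if k even, 0 if k odd]. Integrating term-by-term (or equivalently evaluating the antiderivative F(x) = 2*x^5/5 + 3*x^4/4 + 4*x^3/3 - x^2/2 - x at the endpoints):
  F(1) − F(−1) = 59/60 − (-29/60) = 22/15.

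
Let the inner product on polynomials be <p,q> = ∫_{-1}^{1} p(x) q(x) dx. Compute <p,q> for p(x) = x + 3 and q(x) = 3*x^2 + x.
<p,q> = 20/3

Expand the product: p(x)·q(x) = 3*x^3 + 10*x^2 + 3*x.
∫_{-1}^{1} of each monomial x^k gives [2/(k+1) if k even, 0 if k odd]. Integrating term-by-term (or equivalently evaluating the antiderivative F(x) = 3*x^4/4 + 10*x^3/3 + 3*x^2/2 at the endpoints):
  F(1) − F(−1) = 67/12 − (-13/12) = 20/3.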